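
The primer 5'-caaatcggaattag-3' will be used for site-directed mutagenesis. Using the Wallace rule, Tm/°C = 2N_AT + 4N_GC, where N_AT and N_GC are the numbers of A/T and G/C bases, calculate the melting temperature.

Scanning the sequence gives C=2, A=6, G=3, T=3.
AT pairs contribute 9, GC pairs contribute 5.
Tm = 2×9 + 4×5 = 38°C

38°C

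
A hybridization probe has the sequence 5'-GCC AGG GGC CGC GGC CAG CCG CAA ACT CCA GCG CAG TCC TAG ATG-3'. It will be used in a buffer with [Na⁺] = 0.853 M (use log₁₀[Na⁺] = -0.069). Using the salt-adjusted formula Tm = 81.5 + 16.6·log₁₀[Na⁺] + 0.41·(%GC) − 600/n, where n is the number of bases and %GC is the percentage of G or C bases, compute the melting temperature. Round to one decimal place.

Length n = 45. Scanning the sequence gives C=17, A=9, G=15, T=4.
G+C = 32, so %GC = 32/45 × 100 = 71.111%
Salt term: 16.6 × (-0.069) = -1.145
GC term: 0.41 × 71.111 = 29.156; length term: −600/45 = −13.333
Tm = 81.5 + (-1.145) + 29.156 − 13.333 = 96.178 → 96.2°C

96.2°C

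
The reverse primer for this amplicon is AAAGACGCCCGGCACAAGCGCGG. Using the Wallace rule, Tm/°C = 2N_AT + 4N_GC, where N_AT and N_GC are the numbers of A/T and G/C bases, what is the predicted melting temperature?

G=8, T=0, C=8, A=7
So N_AT = 7 and N_GC = 16.
Tm = 2(7) + 4(16) = 14 + 64 = 78°C

78°C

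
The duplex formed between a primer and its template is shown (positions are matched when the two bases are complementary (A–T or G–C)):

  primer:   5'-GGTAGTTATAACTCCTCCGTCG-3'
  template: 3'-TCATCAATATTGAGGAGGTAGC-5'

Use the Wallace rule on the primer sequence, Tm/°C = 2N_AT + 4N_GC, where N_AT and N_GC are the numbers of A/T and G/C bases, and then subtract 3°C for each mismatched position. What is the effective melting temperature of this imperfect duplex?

Primer base counts: A=4, T=7, G=5, C=6 → A+T=11, G+C=11
Perfect-match Tm = 2(11) + 4(11) = 22 + 44 = 66°C
Mismatches (positions where the bases are not complementary): 2 (at positions 1, 19)
Effective Tm = 66 − 2×3 = 66 − 6 = 60°C

60°C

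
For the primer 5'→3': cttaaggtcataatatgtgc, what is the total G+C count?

7

Counting bases: C=3, A=6, T=7, G=4
Total G or C: 4 + 3 = 7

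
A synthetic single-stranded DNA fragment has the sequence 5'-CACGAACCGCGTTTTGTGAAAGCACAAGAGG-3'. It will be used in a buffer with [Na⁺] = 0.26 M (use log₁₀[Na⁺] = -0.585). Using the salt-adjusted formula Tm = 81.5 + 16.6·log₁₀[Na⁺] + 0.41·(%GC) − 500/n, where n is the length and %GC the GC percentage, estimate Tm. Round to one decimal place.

76.8°C

Length n = 31. C=7, T=5, A=10, G=9
G+C = 16, so %GC = 16/31 × 100 = 51.613%
Salt term: 16.6 × (-0.585) = -9.711
GC term: 0.41 × 51.613 = 21.161; length term: −500/31 = −16.129
Tm = 81.5 + (-9.711) + 21.161 − 16.129 = 76.821 → 76.8°C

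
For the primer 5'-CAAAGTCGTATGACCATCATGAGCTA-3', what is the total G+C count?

11

C=6, T=6, G=5, A=9
G+C = 5 + 6 = 11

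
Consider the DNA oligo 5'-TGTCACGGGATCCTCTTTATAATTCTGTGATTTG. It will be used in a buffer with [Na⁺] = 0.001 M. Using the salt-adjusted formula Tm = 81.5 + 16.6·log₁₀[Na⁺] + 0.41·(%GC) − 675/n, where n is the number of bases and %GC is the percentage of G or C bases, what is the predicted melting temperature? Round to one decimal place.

27.5°C

Length n = 34. Scanning the sequence gives G=7, A=6, T=15, C=6.
G+C = 13, so %GC = 13/34 × 100 = 38.235%
Salt term: 16.6 × (-3) = -49.8
GC term: 0.41 × 38.235 = 15.676; length term: −675/34 = −19.853
Tm = 81.5 + (-49.8) + 15.676 − 19.853 = 27.523 → 27.5°C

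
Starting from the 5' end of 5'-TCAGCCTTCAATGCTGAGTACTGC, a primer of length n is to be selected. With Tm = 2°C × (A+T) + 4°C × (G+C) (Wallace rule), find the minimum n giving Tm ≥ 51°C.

First 17 bases: TCAGCCTTCAATGCTGA → Tm = 50°C (< 51°C)
First 18 bases: TCAGCCTTCAATGCTGAG → Tm = 54°C (≥ 51°C)
Each additional base adds 2°C (A/T) or 4°C (G/C), so Tm is non-decreasing in n; n = 18 is the first length to reach 51°C.

n = 18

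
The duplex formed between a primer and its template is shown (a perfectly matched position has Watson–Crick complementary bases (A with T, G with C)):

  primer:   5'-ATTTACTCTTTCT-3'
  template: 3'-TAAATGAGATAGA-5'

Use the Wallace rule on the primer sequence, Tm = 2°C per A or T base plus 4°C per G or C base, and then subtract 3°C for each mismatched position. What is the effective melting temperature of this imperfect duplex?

29°C

Primer base counts: A=2, T=8, G=0, C=3 → A+T=10, G+C=3
Perfect-match Tm = 2(10) + 4(3) = 20 + 12 = 32°C
Mismatches (positions where the bases are not complementary): 1 (at position 10)
Effective Tm = 32 − 1×3 = 32 − 3 = 29°C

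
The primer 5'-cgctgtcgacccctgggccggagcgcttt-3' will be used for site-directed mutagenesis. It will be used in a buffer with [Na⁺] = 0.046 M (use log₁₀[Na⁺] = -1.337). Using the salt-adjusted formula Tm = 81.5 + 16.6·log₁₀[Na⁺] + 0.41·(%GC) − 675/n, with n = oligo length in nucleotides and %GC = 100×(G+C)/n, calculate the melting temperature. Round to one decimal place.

65.7°C

Length n = 29. Scanning the sequence gives C=11, A=2, G=10, T=6.
G+C = 21, so %GC = 21/29 × 100 = 72.414%
Salt term: 16.6 × (-1.337) = -22.194
GC term: 0.41 × 72.414 = 29.69; length term: −675/29 = −23.276
Tm = 81.5 + (-22.194) + 29.69 − 23.276 = 65.72 → 65.7°C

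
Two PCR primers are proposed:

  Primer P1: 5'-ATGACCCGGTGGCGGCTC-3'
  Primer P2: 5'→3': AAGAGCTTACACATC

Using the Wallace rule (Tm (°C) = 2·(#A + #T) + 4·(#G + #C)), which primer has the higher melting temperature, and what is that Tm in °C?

Primer P1: A+T=5, G+C=13 → Tm = 2(5)+4(13) = 62°C
Primer P2: A+T=9, G+C=6 → Tm = 2(9)+4(6) = 42°C
62°C vs 42°C → primer P1 is higher.

Primer P1, 62°C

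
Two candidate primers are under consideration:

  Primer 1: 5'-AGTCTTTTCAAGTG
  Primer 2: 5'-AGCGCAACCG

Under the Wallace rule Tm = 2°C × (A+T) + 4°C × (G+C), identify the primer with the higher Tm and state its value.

Primer 1, 38°C

Primer 1: A+T=9, G+C=5 → Tm = 2(9)+4(5) = 38°C
Primer 2: A+T=3, G+C=7 → Tm = 2(3)+4(7) = 34°C
38°C vs 34°C → primer 1 is higher.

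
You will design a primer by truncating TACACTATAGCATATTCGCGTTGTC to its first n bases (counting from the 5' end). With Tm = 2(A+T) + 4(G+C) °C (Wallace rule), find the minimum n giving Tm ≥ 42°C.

First 16 bases: TACACTATAGCATATT → Tm = 40°C (< 42°C)
First 17 bases: TACACTATAGCATATTC → Tm = 44°C (≥ 42°C)
Each additional base adds 2°C (A/T) or 4°C (G/C), so Tm is non-decreasing in n; n = 17 is the first length to reach 42°C.

n = 17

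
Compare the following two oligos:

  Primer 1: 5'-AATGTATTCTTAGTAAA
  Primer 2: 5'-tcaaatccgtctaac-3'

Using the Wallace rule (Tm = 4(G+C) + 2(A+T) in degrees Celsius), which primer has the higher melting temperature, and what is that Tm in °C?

Primer 2, 42°C

Primer 1: A+T=14, G+C=3 → Tm = 2(14)+4(3) = 40°C
Primer 2: A+T=9, G+C=6 → Tm = 2(9)+4(6) = 42°C
40°C vs 42°C → primer 2 is higher.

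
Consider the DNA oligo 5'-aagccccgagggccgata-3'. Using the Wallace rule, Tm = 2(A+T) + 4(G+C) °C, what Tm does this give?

G=6, A=5, T=1, C=6
So N_AT = 6 and N_GC = 12.
Tm = 2(6) + 4(12) = 12 + 48 = 60°C

60°C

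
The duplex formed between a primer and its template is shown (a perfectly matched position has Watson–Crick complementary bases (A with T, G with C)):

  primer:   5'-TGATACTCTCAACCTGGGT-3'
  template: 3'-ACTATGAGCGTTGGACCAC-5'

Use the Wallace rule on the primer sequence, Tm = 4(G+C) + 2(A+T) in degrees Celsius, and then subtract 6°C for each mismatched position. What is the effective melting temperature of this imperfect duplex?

38°C

Primer base counts: A=4, T=6, G=4, C=5 → A+T=10, G+C=9
Perfect-match Tm = 2(10) + 4(9) = 20 + 36 = 56°C
Mismatches (positions where the bases are not complementary): 3 (at positions 9, 18, 19)
Effective Tm = 56 − 3×6 = 56 − 18 = 38°C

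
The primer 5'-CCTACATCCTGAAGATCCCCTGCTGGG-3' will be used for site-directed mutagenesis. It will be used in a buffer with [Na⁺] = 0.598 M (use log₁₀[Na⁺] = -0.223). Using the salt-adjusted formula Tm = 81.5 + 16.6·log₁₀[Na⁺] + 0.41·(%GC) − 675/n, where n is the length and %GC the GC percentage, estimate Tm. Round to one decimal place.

Length n = 27. Counting bases: G=6, C=10, A=5, T=6
G+C = 16, so %GC = 16/27 × 100 = 59.259%
Salt term: 16.6 × (-0.223) = -3.702
GC term: 0.41 × 59.259 = 24.296; length term: −675/27 = −25
Tm = 81.5 + (-3.702) + 24.296 − 25 = 77.094 → 77.1°C

77.1°C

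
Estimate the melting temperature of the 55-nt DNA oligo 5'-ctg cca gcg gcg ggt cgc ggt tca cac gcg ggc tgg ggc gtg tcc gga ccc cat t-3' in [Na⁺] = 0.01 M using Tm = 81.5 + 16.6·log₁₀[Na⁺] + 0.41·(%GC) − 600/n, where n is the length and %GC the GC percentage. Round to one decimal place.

Length n = 55. Scanning the sequence gives C=19, A=5, T=9, G=22.
G+C = 41, so %GC = 41/55 × 100 = 74.545%
Salt term: 16.6 × (-2) = -33.2
GC term: 0.41 × 74.545 = 30.563; length term: −600/55 = −10.909
Tm = 81.5 + (-33.2) + 30.563 − 10.909 = 67.954 → 68.0°C

68.0°C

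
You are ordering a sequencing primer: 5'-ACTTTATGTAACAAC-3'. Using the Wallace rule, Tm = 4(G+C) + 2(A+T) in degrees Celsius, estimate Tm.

Base counts: G=1, C=3, A=6, T=5
A+T = 11, G+C = 4
Tm = 2(11) + 4(4) = 22 + 16 = 38°C

38°C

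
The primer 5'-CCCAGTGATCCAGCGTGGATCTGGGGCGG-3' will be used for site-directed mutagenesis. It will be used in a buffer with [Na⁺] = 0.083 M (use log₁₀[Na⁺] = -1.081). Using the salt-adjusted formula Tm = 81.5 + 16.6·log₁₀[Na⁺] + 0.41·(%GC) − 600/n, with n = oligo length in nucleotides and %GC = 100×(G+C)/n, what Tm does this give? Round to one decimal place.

Length n = 29. Counting bases: C=8, G=12, T=5, A=4
G+C = 20, so %GC = 20/29 × 100 = 68.966%
Salt term: 16.6 × (-1.081) = -17.945
GC term: 0.41 × 68.966 = 28.276; length term: −600/29 = −20.69
Tm = 81.5 + (-17.945) + 28.276 − 20.69 = 71.141 → 71.1°C

71.1°C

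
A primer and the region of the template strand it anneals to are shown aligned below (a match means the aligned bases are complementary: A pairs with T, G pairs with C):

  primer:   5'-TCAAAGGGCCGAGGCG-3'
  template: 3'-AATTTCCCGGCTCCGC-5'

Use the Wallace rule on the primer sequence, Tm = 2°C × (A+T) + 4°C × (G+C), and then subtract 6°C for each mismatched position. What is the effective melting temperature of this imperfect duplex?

Primer base counts: A=4, T=1, G=7, C=4 → A+T=5, G+C=11
Perfect-match Tm = 2(5) + 4(11) = 10 + 44 = 54°C
Mismatches (positions where the bases are not complementary): 1 (at position 2)
Effective Tm = 54 − 1×6 = 54 − 6 = 48°C

48°C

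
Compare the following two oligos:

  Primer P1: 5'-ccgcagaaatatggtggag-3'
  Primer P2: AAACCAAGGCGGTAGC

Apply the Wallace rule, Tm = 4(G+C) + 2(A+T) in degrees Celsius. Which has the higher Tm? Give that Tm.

Primer P1, 58°C

Primer P1: A+T=9, G+C=10 → Tm = 2(9)+4(10) = 58°C
Primer P2: A+T=7, G+C=9 → Tm = 2(7)+4(9) = 50°C
58°C vs 50°C → primer P1 is higher.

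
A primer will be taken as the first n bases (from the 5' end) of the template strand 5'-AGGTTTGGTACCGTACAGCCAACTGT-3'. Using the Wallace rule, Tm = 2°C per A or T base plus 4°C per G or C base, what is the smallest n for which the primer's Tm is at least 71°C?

First 23 bases: AGGTTTGGTACCGTACAGCCAAC → Tm = 70°C (< 71°C)
First 24 bases: AGGTTTGGTACCGTACAGCCAACT → Tm = 72°C (≥ 71°C)
Each additional base adds 2°C (A/T) or 4°C (G/C), so Tm is non-decreasing in n; n = 24 is the first length to reach 71°C.

n = 24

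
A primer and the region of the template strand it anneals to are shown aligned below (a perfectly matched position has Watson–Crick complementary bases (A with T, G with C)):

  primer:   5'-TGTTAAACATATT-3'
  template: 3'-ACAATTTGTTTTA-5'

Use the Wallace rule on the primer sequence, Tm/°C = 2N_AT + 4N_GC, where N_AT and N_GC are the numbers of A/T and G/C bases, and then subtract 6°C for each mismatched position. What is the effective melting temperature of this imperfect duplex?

Primer base counts: A=5, T=6, G=1, C=1 → A+T=11, G+C=2
Perfect-match Tm = 2(11) + 4(2) = 22 + 8 = 30°C
Mismatches (positions where the bases are not complementary): 2 (at positions 10, 12)
Effective Tm = 30 − 2×6 = 30 − 12 = 18°C

18°C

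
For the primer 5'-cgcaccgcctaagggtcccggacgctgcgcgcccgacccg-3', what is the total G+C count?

32

Scanning the sequence gives G=13, C=19, A=5, T=3.
G+C = 13 + 19 = 32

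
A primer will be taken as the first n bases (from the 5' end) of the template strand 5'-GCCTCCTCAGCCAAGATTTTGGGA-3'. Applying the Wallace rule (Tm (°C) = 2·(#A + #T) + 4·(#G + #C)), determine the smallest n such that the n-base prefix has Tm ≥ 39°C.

n = 12

First 11 bases: GCCTCCTCAGC → Tm = 38°C (< 39°C)
First 12 bases: GCCTCCTCAGCC → Tm = 42°C (≥ 39°C)
Each additional base adds 2°C (A/T) or 4°C (G/C), so Tm is non-decreasing in n; n = 12 is the first length to reach 39°C.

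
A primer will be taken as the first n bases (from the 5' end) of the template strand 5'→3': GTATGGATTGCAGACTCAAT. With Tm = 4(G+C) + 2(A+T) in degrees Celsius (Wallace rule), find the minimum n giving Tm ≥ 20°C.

n = 7

First 6 bases: GTATGG → Tm = 18°C (< 20°C)
First 7 bases: GTATGGA → Tm = 20°C (≥ 20°C)
Since every base adds ≥2°C, Tm only increases with n, so the threshold is first crossed at n = 7.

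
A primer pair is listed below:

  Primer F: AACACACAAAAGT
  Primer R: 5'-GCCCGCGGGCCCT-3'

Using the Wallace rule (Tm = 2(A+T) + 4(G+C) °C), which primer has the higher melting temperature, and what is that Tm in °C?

Primer F: A+T=9, G+C=4 → Tm = 2(9)+4(4) = 34°C
Primer R: A+T=1, G+C=12 → Tm = 2(1)+4(12) = 50°C
34°C vs 50°C → primer R is higher.

Primer R, 50°C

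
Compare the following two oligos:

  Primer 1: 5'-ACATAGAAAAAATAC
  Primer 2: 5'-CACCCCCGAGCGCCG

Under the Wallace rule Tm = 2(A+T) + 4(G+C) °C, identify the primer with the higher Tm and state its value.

Primer 1: A+T=12, G+C=3 → Tm = 2(12)+4(3) = 36°C
Primer 2: A+T=2, G+C=13 → Tm = 2(2)+4(13) = 56°C
36°C vs 56°C → primer 2 is higher.

Primer 2, 56°C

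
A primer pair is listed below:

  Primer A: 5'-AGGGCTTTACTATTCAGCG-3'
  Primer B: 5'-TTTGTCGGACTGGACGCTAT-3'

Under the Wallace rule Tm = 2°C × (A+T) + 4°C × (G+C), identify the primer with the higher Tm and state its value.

Primer B, 60°C

Primer A: A+T=10, G+C=9 → Tm = 2(10)+4(9) = 56°C
Primer B: A+T=10, G+C=10 → Tm = 2(10)+4(10) = 60°C
56°C vs 60°C → primer B is higher.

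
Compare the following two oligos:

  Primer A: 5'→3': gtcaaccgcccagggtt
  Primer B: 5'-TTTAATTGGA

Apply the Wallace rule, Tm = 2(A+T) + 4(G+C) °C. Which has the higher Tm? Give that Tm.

Primer A, 56°C

Primer A: A+T=6, G+C=11 → Tm = 2(6)+4(11) = 56°C
Primer B: A+T=8, G+C=2 → Tm = 2(8)+4(2) = 24°C
56°C vs 24°C → primer A is higher.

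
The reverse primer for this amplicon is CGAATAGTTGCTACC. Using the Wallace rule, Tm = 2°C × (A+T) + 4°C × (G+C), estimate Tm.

44°C

Base counts: C=4, T=4, A=4, G=3
So N_AT = 8 and N_GC = 7.
Tm = 2×8 + 4×7 = 44°C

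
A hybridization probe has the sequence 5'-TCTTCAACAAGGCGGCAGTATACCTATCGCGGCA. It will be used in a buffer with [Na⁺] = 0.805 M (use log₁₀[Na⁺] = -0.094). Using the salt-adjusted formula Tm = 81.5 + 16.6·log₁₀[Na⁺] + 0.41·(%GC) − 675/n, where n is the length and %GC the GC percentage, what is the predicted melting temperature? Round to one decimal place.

81.8°C

Length n = 34. G=8, C=10, T=7, A=9
G+C = 18, so %GC = 18/34 × 100 = 52.941%
Salt term: 16.6 × (-0.094) = -1.56
GC term: 0.41 × 52.941 = 21.706; length term: −675/34 = −19.853
Tm = 81.5 + (-1.56) + 21.706 − 19.853 = 81.793 → 81.8°C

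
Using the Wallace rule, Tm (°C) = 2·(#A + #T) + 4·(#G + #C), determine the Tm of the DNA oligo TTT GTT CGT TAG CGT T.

Scanning the sequence gives T=9, A=1, C=2, G=4.
So N_AT = 10 and N_GC = 6.
Tm = 4·6 + 2·10 = 24 + 20 = 44°C

44°C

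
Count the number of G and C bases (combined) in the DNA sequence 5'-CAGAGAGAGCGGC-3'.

Counting bases: G=6, C=3, A=4, T=0
G+C = 6 + 3 = 9

9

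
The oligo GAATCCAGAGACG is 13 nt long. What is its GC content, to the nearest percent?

Scanning the sequence gives T=1, C=3, G=4, A=5.
G+C = 4 + 3 = 7 out of 13 bases
%GC = 7/13 × 100 = 53.85% ≈ 54%

54%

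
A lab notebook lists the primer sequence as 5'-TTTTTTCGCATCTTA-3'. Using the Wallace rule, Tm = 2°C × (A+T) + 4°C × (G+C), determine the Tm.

Counting bases: G=1, A=2, C=3, T=9
AT pairs contribute 11, GC pairs contribute 4.
Tm = 2(11) + 4(4) = 22 + 16 = 38°C

38°C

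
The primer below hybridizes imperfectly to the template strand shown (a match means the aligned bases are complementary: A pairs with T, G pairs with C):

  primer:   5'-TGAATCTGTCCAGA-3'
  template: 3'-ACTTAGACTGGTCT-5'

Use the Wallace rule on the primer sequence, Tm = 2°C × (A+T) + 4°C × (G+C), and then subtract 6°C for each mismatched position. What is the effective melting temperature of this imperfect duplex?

Primer base counts: A=4, T=4, G=3, C=3 → A+T=8, G+C=6
Perfect-match Tm = 2(8) + 4(6) = 16 + 24 = 40°C
Mismatches (positions where the bases are not complementary): 1 (at position 9)
Effective Tm = 40 − 1×6 = 40 − 6 = 34°C

34°C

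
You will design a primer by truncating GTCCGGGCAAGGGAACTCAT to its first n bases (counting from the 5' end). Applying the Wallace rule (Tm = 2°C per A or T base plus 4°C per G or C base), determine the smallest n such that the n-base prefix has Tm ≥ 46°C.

n = 13

First 12 bases: GTCCGGGCAAGG → Tm = 42°C (< 46°C)
First 13 bases: GTCCGGGCAAGGG → Tm = 46°C (≥ 46°C)
Since every base adds ≥2°C, Tm only increases with n, so the threshold is first crossed at n = 13.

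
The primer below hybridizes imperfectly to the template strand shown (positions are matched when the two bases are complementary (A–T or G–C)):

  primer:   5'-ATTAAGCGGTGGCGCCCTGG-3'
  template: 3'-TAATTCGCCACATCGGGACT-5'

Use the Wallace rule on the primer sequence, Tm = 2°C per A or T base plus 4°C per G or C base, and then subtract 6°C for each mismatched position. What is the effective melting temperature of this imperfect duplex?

Primer base counts: A=3, T=4, G=8, C=5 → A+T=7, G+C=13
Perfect-match Tm = 2(7) + 4(13) = 14 + 52 = 66°C
Mismatches (positions where the bases are not complementary): 3 (at positions 12, 13, 20)
Effective Tm = 66 − 3×6 = 66 − 18 = 48°C

48°C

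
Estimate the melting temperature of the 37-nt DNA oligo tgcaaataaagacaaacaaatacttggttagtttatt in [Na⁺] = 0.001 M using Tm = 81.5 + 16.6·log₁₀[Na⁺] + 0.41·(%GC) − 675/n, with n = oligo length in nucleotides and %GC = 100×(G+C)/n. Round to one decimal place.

Length n = 37. Counting bases: A=16, G=5, C=4, T=12
G+C = 9, so %GC = 9/37 × 100 = 24.324%
Salt term: 16.6 × (-3) = -49.8
GC term: 0.41 × 24.324 = 9.973; length term: −675/37 = −18.243
Tm = 81.5 + (-49.8) + 9.973 − 18.243 = 23.43 → 23.4°C

23.4°C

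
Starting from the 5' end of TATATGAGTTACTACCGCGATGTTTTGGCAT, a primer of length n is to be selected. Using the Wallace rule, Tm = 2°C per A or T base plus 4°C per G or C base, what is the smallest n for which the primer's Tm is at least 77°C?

First 27 bases: TATATGAGTTACTACCGCGATGTTTTG → Tm = 74°C (< 77°C)
First 28 bases: TATATGAGTTACTACCGCGATGTTTTGG → Tm = 78°C (≥ 77°C)
Since every base adds ≥2°C, Tm only increases with n, so the threshold is first crossed at n = 28.

n = 28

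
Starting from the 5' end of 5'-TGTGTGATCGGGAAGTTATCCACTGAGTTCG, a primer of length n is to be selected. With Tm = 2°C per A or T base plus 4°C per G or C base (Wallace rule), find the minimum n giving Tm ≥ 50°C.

n = 17

First 16 bases: TGTGTGATCGGGAAGT → Tm = 48°C (< 50°C)
First 17 bases: TGTGTGATCGGGAAGTT → Tm = 50°C (≥ 50°C)
Each additional base adds 2°C (A/T) or 4°C (G/C), so Tm is non-decreasing in n; n = 17 is the first length to reach 50°C.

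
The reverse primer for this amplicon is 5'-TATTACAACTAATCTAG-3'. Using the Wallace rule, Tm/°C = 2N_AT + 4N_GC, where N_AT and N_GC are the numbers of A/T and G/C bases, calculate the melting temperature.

42°C

Scanning the sequence gives T=6, G=1, A=7, C=3.
So N_AT = 13 and N_GC = 4.
Tm = 4·4 + 2·13 = 16 + 26 = 42°C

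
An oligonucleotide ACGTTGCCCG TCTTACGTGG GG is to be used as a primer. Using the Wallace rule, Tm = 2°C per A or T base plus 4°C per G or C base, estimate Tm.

Scanning the sequence gives T=6, C=6, G=8, A=2.
A+T = 8, G+C = 14
Tm = 2×8 + 4×14 = 72°C

72°C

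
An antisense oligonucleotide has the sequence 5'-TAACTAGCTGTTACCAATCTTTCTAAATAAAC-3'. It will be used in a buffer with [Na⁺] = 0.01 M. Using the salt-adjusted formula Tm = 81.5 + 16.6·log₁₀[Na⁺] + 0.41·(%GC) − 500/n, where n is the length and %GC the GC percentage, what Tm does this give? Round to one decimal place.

44.2°C

Length n = 32. Counting bases: G=2, C=7, A=12, T=11
G+C = 9, so %GC = 9/32 × 100 = 28.125%
Salt term: 16.6 × (-2) = -33.2
GC term: 0.41 × 28.125 = 11.531; length term: −500/32 = −15.625
Tm = 81.5 + (-33.2) + 11.531 − 15.625 = 44.206 → 44.2°C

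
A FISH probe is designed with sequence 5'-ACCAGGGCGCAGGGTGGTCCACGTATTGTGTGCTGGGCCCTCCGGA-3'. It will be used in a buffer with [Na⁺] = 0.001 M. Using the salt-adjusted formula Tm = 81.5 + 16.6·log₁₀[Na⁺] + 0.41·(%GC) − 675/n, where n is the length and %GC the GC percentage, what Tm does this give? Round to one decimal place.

44.7°C

Length n = 46. Counting bases: G=18, A=6, C=13, T=9
G+C = 31, so %GC = 31/46 × 100 = 67.391%
Salt term: 16.6 × (-3) = -49.8
GC term: 0.41 × 67.391 = 27.63; length term: −675/46 = −14.674
Tm = 81.5 + (-49.8) + 27.63 − 14.674 = 44.656 → 44.7°C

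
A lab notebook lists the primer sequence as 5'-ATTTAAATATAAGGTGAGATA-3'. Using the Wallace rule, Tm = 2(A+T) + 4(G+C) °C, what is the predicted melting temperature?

Base counts: A=10, C=0, G=4, T=7
AT pairs contribute 17, GC pairs contribute 4.
Tm = 2(17) + 4(4) = 34 + 16 = 50°C

50°C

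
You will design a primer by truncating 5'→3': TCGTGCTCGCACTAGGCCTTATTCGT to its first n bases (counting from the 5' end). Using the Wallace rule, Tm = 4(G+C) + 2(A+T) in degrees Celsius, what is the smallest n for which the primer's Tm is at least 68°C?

n = 22

First 21 bases: TCGTGCTCGCACTAGGCCTTA → Tm = 66°C (< 68°C)
First 22 bases: TCGTGCTCGCACTAGGCCTTAT → Tm = 68°C (≥ 68°C)
Since every base adds ≥2°C, Tm only increases with n, so the threshold is first crossed at n = 22.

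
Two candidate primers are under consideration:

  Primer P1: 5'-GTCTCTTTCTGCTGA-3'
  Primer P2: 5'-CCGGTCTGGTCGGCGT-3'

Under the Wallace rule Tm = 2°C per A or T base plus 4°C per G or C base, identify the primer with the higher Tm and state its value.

Primer P2, 56°C

Primer P1: A+T=8, G+C=7 → Tm = 2(8)+4(7) = 44°C
Primer P2: A+T=4, G+C=12 → Tm = 2(4)+4(12) = 56°C
44°C vs 56°C → primer P2 is higher.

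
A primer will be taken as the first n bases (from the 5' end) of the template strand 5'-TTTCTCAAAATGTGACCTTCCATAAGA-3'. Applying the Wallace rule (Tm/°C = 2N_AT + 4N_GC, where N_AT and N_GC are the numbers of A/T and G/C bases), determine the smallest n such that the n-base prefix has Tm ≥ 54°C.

n = 20

First 19 bases: TTTCTCAAAATGTGACCTT → Tm = 50°C (< 54°C)
First 20 bases: TTTCTCAAAATGTGACCTTC → Tm = 54°C (≥ 54°C)
Each additional base adds 2°C (A/T) or 4°C (G/C), so Tm is non-decreasing in n; n = 20 is the first length to reach 54°C.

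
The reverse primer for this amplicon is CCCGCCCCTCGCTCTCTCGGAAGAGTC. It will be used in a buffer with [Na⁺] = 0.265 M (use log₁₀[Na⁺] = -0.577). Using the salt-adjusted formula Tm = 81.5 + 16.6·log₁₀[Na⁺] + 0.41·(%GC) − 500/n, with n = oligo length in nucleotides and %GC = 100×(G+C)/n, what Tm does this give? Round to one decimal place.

82.3°C

Length n = 27. Base counts: A=3, G=6, T=5, C=13
G+C = 19, so %GC = 19/27 × 100 = 70.37%
Salt term: 16.6 × (-0.577) = -9.578
GC term: 0.41 × 70.37 = 28.852; length term: −500/27 = −18.519
Tm = 81.5 + (-9.578) + 28.852 − 18.519 = 82.255 → 82.3°C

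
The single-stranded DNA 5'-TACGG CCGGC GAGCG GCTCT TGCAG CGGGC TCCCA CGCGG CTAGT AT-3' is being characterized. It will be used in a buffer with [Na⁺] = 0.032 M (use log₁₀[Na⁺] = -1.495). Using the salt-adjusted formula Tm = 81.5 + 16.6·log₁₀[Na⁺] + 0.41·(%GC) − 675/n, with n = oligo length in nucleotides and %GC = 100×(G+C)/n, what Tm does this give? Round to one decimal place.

Length n = 47. Scanning the sequence gives C=16, T=8, G=17, A=6.
G+C = 33, so %GC = 33/47 × 100 = 70.213%
Salt term: 16.6 × (-1.495) = -24.817
GC term: 0.41 × 70.213 = 28.787; length term: −675/47 = −14.362
Tm = 81.5 + (-24.817) + 28.787 − 14.362 = 71.108 → 71.1°C

71.1°C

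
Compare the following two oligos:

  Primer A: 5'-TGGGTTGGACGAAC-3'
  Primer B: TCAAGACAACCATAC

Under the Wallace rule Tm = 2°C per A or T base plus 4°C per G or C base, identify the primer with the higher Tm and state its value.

Primer A: A+T=6, G+C=8 → Tm = 2(6)+4(8) = 44°C
Primer B: A+T=9, G+C=6 → Tm = 2(9)+4(6) = 42°C
44°C vs 42°C → primer A is higher.

Primer A, 44°C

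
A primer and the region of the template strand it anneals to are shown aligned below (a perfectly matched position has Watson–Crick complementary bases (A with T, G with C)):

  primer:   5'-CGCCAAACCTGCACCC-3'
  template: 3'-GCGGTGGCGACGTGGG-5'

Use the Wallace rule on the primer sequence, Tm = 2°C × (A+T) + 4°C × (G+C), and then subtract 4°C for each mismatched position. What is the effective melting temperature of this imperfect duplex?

42°C

Primer base counts: A=4, T=1, G=2, C=9 → A+T=5, G+C=11
Perfect-match Tm = 2(5) + 4(11) = 10 + 44 = 54°C
Mismatches (positions where the bases are not complementary): 3 (at positions 6, 7, 8)
Effective Tm = 54 − 3×4 = 54 − 12 = 42°C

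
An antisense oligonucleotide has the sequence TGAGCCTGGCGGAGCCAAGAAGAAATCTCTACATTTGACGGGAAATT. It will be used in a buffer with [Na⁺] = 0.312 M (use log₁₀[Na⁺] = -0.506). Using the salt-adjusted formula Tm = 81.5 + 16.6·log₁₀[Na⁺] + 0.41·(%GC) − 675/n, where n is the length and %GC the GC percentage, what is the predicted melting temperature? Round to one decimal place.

Length n = 47. Counting bases: A=15, C=9, G=13, T=10
G+C = 22, so %GC = 22/47 × 100 = 46.809%
Salt term: 16.6 × (-0.506) = -8.4
GC term: 0.41 × 46.809 = 19.192; length term: −675/47 = −14.362
Tm = 81.5 + (-8.4) + 19.192 − 14.362 = 77.93 → 77.9°C

77.9°C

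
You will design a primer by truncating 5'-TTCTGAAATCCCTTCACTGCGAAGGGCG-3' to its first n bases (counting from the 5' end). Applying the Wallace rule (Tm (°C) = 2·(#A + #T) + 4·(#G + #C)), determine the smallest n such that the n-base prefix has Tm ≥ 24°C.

First 9 bases: TTCTGAAAT → Tm = 22°C (< 24°C)
First 10 bases: TTCTGAAATC → Tm = 26°C (≥ 24°C)
Each additional base adds 2°C (A/T) or 4°C (G/C), so Tm is non-decreasing in n; n = 10 is the first length to reach 24°C.

n = 10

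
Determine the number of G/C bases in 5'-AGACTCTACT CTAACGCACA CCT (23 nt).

11

A=7, C=9, G=2, T=5
Total G or C: 2 + 9 = 11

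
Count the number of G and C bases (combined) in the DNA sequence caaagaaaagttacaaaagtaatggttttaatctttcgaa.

10

G=6, C=4, A=18, T=12
Total G or C: 6 + 4 = 10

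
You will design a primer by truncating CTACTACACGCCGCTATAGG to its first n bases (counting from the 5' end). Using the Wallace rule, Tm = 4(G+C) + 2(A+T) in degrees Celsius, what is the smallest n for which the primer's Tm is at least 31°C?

First 10 bases: CTACTACACG → Tm = 30°C (< 31°C)
First 11 bases: CTACTACACGC → Tm = 34°C (≥ 31°C)
Since every base adds ≥2°C, Tm only increases with n, so the threshold is first crossed at n = 11.

n = 11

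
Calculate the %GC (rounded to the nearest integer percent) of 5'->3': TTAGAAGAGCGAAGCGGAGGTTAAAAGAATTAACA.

37%

Scanning the sequence gives T=6, G=10, A=16, C=3.
G+C = 10 + 3 = 13 out of 35 bases
%GC = 13/35 × 100 = 37.14% ≈ 37%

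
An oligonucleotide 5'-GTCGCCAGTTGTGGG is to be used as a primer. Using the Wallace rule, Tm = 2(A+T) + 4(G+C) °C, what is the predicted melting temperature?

Counting bases: G=7, T=4, A=1, C=3
A+T = 5, G+C = 10
Tm = 2(5) + 4(10) = 10 + 40 = 50°C

50°C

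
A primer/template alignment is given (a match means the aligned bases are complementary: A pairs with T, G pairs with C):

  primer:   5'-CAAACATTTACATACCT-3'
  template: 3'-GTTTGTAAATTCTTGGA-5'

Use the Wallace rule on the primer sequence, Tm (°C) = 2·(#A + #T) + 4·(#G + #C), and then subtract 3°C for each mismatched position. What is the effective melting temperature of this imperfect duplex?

35°C

Primer base counts: A=7, T=5, G=0, C=5 → A+T=12, G+C=5
Perfect-match Tm = 2(12) + 4(5) = 24 + 20 = 44°C
Mismatches (positions where the bases are not complementary): 3 (at positions 11, 12, 13)
Effective Tm = 44 − 3×3 = 44 − 9 = 35°C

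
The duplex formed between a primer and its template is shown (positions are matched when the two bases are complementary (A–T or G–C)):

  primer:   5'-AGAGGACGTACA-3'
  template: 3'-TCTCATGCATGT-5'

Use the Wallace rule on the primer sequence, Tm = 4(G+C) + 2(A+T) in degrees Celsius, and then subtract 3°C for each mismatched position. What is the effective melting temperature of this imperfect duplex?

33°C

Primer base counts: A=5, T=1, G=4, C=2 → A+T=6, G+C=6
Perfect-match Tm = 2(6) + 4(6) = 12 + 24 = 36°C
Mismatches (positions where the bases are not complementary): 1 (at position 5)
Effective Tm = 36 − 1×3 = 36 − 3 = 33°C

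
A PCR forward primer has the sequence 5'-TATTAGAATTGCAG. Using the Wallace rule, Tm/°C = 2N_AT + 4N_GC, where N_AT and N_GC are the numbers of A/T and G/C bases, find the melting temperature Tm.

Base counts: T=5, G=3, C=1, A=5
A+T = 10, G+C = 4
Tm = 2(10) + 4(4) = 20 + 16 = 36°C

36°C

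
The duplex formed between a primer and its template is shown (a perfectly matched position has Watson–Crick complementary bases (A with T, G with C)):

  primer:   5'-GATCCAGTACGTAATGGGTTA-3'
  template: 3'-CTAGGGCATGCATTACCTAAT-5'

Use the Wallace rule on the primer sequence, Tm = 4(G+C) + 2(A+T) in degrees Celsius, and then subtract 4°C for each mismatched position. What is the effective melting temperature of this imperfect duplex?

52°C

Primer base counts: A=6, T=6, G=6, C=3 → A+T=12, G+C=9
Perfect-match Tm = 2(12) + 4(9) = 24 + 36 = 60°C
Mismatches (positions where the bases are not complementary): 2 (at positions 6, 18)
Effective Tm = 60 − 2×4 = 60 − 8 = 52°C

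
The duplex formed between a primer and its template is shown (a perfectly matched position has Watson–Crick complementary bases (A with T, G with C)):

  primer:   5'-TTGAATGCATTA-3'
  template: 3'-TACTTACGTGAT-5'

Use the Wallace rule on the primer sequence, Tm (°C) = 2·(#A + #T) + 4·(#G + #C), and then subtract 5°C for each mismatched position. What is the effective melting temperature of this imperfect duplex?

Primer base counts: A=4, T=5, G=2, C=1 → A+T=9, G+C=3
Perfect-match Tm = 2(9) + 4(3) = 18 + 12 = 30°C
Mismatches (positions where the bases are not complementary): 2 (at positions 1, 10)
Effective Tm = 30 − 2×5 = 30 − 10 = 20°C

20°C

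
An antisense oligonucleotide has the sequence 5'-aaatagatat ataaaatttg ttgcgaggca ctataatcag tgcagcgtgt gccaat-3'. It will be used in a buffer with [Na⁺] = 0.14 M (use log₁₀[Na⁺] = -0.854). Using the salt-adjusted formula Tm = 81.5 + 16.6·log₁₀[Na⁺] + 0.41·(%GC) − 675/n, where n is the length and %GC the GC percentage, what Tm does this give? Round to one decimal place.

69.9°C

Length n = 56. Scanning the sequence gives A=20, G=12, C=8, T=16.
G+C = 20, so %GC = 20/56 × 100 = 35.714%
Salt term: 16.6 × (-0.854) = -14.176
GC term: 0.41 × 35.714 = 14.643; length term: −675/56 = −12.054
Tm = 81.5 + (-14.176) + 14.643 − 12.054 = 69.913 → 69.9°C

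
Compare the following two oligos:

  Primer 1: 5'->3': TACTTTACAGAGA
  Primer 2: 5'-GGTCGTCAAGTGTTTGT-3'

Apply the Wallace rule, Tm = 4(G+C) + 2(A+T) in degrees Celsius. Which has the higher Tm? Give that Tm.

Primer 1: A+T=9, G+C=4 → Tm = 2(9)+4(4) = 34°C
Primer 2: A+T=9, G+C=8 → Tm = 2(9)+4(8) = 50°C
34°C vs 50°C → primer 2 is higher.

Primer 2, 50°C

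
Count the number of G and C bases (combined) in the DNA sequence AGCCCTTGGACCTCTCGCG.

13

Base counts: T=4, G=5, C=8, A=2
G+C = 5 + 8 = 13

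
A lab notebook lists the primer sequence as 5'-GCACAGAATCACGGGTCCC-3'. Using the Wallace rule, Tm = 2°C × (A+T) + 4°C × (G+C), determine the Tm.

62°C

Counting bases: G=5, C=7, T=2, A=5
AT pairs contribute 7, GC pairs contribute 12.
Tm = 4·12 + 2·7 = 48 + 14 = 62°C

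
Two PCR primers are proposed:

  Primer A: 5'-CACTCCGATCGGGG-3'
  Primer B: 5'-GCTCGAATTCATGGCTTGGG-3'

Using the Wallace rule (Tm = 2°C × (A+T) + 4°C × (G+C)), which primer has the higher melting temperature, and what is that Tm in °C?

Primer A: A+T=4, G+C=10 → Tm = 2(4)+4(10) = 48°C
Primer B: A+T=9, G+C=11 → Tm = 2(9)+4(11) = 62°C
48°C vs 62°C → primer B is higher.

Primer B, 62°C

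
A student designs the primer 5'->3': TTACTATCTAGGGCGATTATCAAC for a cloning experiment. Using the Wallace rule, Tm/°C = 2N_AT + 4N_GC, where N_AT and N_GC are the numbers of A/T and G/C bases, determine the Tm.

Base counts: T=8, G=4, C=5, A=7
So N_AT = 15 and N_GC = 9.
Tm = 4·9 + 2·15 = 36 + 30 = 66°C

66°C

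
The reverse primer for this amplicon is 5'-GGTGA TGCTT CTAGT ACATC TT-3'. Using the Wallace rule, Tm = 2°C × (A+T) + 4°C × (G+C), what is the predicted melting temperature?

62°C

Base counts: A=4, C=4, G=5, T=9
So N_AT = 13 and N_GC = 9.
Tm = 2(13) + 4(9) = 26 + 36 = 62°C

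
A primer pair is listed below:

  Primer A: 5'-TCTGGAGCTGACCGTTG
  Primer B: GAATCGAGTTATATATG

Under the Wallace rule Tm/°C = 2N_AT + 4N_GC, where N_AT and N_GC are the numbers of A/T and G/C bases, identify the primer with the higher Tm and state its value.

Primer A, 54°C

Primer A: A+T=7, G+C=10 → Tm = 2(7)+4(10) = 54°C
Primer B: A+T=12, G+C=5 → Tm = 2(12)+4(5) = 44°C
54°C vs 44°C → primer A is higher.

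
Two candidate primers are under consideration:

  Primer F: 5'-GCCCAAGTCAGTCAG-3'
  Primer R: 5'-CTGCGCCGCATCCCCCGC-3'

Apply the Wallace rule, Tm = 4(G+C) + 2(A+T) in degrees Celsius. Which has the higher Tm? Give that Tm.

Primer F: A+T=6, G+C=9 → Tm = 2(6)+4(9) = 48°C
Primer R: A+T=3, G+C=15 → Tm = 2(3)+4(15) = 66°C
48°C vs 66°C → primer R is higher.

Primer R, 66°C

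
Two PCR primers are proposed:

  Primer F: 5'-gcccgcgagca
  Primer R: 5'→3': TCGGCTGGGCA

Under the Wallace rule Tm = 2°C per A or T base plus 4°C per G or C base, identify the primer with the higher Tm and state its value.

Primer F: A+T=2, G+C=9 → Tm = 2(2)+4(9) = 40°C
Primer R: A+T=3, G+C=8 → Tm = 2(3)+4(8) = 38°C
40°C vs 38°C → primer F is higher.

Primer F, 40°C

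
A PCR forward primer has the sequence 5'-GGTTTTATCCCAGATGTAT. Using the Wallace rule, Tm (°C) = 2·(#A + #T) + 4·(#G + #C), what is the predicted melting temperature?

Base counts: G=4, T=8, C=3, A=4
A+T = 12, G+C = 7
Tm = 2(12) + 4(7) = 24 + 28 = 52°C

52°C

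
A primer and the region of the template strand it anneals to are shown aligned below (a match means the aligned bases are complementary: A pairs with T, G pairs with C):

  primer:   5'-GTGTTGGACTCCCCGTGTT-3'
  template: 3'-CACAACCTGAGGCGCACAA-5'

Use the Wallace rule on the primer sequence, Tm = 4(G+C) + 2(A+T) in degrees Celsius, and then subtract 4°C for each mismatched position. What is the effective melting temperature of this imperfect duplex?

Primer base counts: A=1, T=7, G=6, C=5 → A+T=8, G+C=11
Perfect-match Tm = 2(8) + 4(11) = 16 + 44 = 60°C
Mismatches (positions where the bases are not complementary): 1 (at position 13)
Effective Tm = 60 − 1×4 = 60 − 4 = 56°C

56°C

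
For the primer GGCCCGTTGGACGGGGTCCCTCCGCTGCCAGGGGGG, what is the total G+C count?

29

Counting bases: A=2, G=17, T=5, C=12
G+C = 17 + 12 = 29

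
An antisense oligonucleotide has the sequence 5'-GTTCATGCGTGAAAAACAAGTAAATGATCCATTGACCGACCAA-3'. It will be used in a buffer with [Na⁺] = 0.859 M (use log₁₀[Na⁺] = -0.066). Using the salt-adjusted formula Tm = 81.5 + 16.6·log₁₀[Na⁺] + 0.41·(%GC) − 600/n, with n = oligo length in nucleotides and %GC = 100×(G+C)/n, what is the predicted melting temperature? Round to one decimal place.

Length n = 43. C=9, T=9, A=17, G=8
G+C = 17, so %GC = 17/43 × 100 = 39.535%
Salt term: 16.6 × (-0.066) = -1.096
GC term: 0.41 × 39.535 = 16.209; length term: −600/43 = −13.953
Tm = 81.5 + (-1.096) + 16.209 − 13.953 = 82.66 → 82.7°C

82.7°C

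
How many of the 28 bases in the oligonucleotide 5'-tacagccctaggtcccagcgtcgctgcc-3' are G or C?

C=12, G=7, T=5, A=4
G+C = 7 + 12 = 19

19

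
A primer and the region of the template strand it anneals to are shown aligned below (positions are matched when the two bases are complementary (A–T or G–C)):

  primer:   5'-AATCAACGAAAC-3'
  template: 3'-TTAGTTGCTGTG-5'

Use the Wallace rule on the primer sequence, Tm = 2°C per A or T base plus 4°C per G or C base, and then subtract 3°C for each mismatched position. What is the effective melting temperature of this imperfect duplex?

Primer base counts: A=7, T=1, G=1, C=3 → A+T=8, G+C=4
Perfect-match Tm = 2(8) + 4(4) = 16 + 16 = 32°C
Mismatches (positions where the bases are not complementary): 1 (at position 10)
Effective Tm = 32 − 1×3 = 32 − 3 = 29°C

29°C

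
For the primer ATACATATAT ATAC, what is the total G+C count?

Counting bases: G=0, T=5, A=7, C=2
G+C = 0 + 2 = 2

2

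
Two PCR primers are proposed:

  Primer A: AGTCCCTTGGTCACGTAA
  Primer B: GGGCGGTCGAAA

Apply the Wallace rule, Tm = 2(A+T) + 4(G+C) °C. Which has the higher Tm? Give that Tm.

Primer A: A+T=9, G+C=9 → Tm = 2(9)+4(9) = 54°C
Primer B: A+T=4, G+C=8 → Tm = 2(4)+4(8) = 40°C
54°C vs 40°C → primer A is higher.

Primer A, 54°C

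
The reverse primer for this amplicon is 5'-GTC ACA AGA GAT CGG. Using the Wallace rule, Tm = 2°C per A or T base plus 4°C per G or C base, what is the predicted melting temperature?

Counting bases: C=3, T=2, A=5, G=5
So N_AT = 7 and N_GC = 8.
Tm = 2(7) + 4(8) = 14 + 32 = 46°C

46°C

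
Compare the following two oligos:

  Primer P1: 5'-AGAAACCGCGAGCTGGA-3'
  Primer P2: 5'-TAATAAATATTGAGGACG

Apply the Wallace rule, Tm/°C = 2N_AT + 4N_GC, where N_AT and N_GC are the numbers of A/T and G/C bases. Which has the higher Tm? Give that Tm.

Primer P1: A+T=7, G+C=10 → Tm = 2(7)+4(10) = 54°C
Primer P2: A+T=13, G+C=5 → Tm = 2(13)+4(5) = 46°C
54°C vs 46°C → primer P1 is higher.

Primer P1, 54°C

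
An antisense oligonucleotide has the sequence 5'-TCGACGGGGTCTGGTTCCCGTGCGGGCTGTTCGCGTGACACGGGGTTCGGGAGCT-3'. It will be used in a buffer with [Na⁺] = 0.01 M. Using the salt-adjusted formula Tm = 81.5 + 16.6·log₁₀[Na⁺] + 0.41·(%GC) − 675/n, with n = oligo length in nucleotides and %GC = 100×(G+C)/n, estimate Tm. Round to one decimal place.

Length n = 55. Counting bases: C=14, T=13, G=24, A=4
G+C = 38, so %GC = 38/55 × 100 = 69.091%
Salt term: 16.6 × (-2) = -33.2
GC term: 0.41 × 69.091 = 28.327; length term: −675/55 = −12.273
Tm = 81.5 + (-33.2) + 28.327 − 12.273 = 64.354 → 64.4°C

64.4°C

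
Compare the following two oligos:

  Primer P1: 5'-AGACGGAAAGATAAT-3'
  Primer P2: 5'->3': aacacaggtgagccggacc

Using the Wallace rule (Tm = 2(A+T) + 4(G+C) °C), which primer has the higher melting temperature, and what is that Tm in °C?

Primer P1: A+T=10, G+C=5 → Tm = 2(10)+4(5) = 40°C
Primer P2: A+T=7, G+C=12 → Tm = 2(7)+4(12) = 62°C
40°C vs 62°C → primer P2 is higher.

Primer P2, 62°C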